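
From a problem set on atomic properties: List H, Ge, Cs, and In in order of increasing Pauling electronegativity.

H is in period 1, group 1; Ge is in period 4, group 14; In is in period 5, group 13; Cs is in period 6, group 1.
EN rises left→right (higher Z_eff, smaller atoms) and falls top→bottom (larger, more shielded atoms).
Here both period and group differ, so the two effects have to be weighed against each other.
In > Cs: both effects reinforce here, so In is clearly the higher of the two.
Ge > In: both effects reinforce here, so Ge is clearly the higher of the two.
H > Ge: period and group pull opposite ways; the down-group shift dominates (2.20 vs 2.01).
For reference (Pauling): H 2.20, Ge 2.01, In 1.78, Cs 0.79.
So from lowest to highest: Cs < In < Ge < H.

Cs, In, Ge, H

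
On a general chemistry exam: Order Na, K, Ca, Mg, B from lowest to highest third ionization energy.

IE_3 is the cost of taking one more electron from the +2 cation: Na²⁺ is already 1 electron into the core; K²⁺ is already 1 electron into the core; Ca²⁺ is the bare [Ar] core; Mg²⁺ is the bare [Ne] core; B²⁺ still has 1 valence electron.
Pulling an electron out of a noble-gas core costs far more than removing a remaining valence electron, so K, Ca, Na and Mg sit at the high end of IE_3.
Approximate IE_3 values (kJ/mol): Na 6910, K 4420, Ca 4912, Mg 7733, B 3660.
Putting it together, IE_3: B < K < Ca < Na < Mg.

B < K < Ca < Na < Mg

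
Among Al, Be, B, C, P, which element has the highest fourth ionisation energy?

IE_4 is the cost of taking one more electron from the +3 cation: Al³⁺ is the bare [Ne] core; Be³⁺ is already 1 electron into the core; B³⁺ is the bare [He] core; C³⁺ still has 1 valence electron; P³⁺ still has 2 valence electrons.
Core electrons are held far more tightly than valence electrons, so Al, Be and B top the IE_4 order.
Valence configurations: C³⁺ [He]2s¹, P³⁺ [Ne]3s².
Approximate IE_4 values (kJ/mol): Al 11577, Be 21007, B 25026, C 6223, P 4964.
Putting it together, IE_4: P < C < Al < Be < B.

B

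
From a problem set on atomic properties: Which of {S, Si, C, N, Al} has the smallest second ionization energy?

Si

After 1 electron has been removed, what remains? S⁺ still has 5 valence electrons; Si⁺ still has 3 valence electrons; C⁺ still has 3 valence electrons; N⁺ still has 4 valence electrons; Al⁺ still has 2 valence electrons.
All are still removing valence electrons, so compare the +1 ions as you would atoms: IE_2 generally rises across a period (higher Z_eff) and falls down a group (larger shell), subject to the usual subshell exceptions.
Valence configurations: S⁺ [Ne]3s²3p³, Si⁺ [Ne]3s²3p¹, C⁺ [He]2s²2p¹, N⁺ [He]2s²2p², Al⁺ [Ne]3s².
Si⁺ loses a lone 3p electron whereas Al⁺ must break into a filled 3s² pair, so IE_2(Al) > IE_2(Si) even though Si has the higher nuclear charge.
The numbers (kJ/mol): S 2252, Si 1577, C 2353, N 2856, Al 1817.
Putting it together, IE_2: Si < Al < S < C < N.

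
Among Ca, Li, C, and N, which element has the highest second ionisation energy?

After 1 electron has been removed, what remains? Ca⁺ still has 1 valence electron; Li⁺ is the bare [He] core; C⁺ still has 3 valence electrons; N⁺ still has 4 valence electrons.
Breaking into a closed-shell core is much more expensive than removing a leftover valence electron — Li has the largest IE_2 here.
Valence configurations: Ca⁺ [Ar]4s¹, C⁺ [He]2s²2p¹, N⁺ [He]2s²2p².
The numbers (kJ/mol): Ca 1145, Li 7298, C 2353, N 2856.
Hence IE_2: Ca < C < N < Li.

Li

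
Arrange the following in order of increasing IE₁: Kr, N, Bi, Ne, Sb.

N is in period 2, group 15; Ne is in period 2, group 18; Kr is in period 4, group 18; Sb is in period 5, group 15; Bi is in period 6, group 15.
Across a period the outer electron is held more tightly (higher IE₁); down a group it sits in a higher shell, more shielded, and comes off more easily.
Here both period and group differ, so the two effects have to be weighed against each other.
Sb > Bi: they share group 15; the group trend gives Sb the larger value.
Kr > Sb: both effects reinforce here, so Kr is clearly the higher of the two.
N > Kr: period and group pull opposite ways; the down-group shift dominates (1402 vs 1351 kJ/mol).
Ne > N: Ne lies to the right of N in period 2, so the across-period effect alone puts Ne higher.
Tabulated first ionization energy (kJ/mol): N 1402, Ne 2081, Kr 1351, Sb 831, Bi 703.
So from lowest to highest: Bi < Sb < Kr < N < Ne.

Bi < Sb < Kr < N < Ne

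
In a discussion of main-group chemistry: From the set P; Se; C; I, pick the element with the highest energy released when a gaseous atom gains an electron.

I

C is in period 2, group 14; P is in period 3, group 15; Se is in period 4, group 16; I is in period 5, group 17.
EA tends to increase across a period and decrease down a group, though the pattern is less regular than for IE or radius.
A diagonal step moves right (one effect) and down (the opposite effect) at once.
C > P: the two effects oppose for this pair; the down-group effect wins (122 vs 72 kJ/mol).
Se > C: period and group pull opposite ways; the across-period shift dominates (195 vs 122 kJ/mol).
I > Se: the two effects oppose for this pair; the across-period effect wins (295 vs 195 kJ/mol).
Approximate values (kJ/mol): C 122, P 72, Se 195, I 295.
The highest energy released when a gaseous atom gains an electron among these belongs to I.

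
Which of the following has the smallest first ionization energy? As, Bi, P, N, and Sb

Bi

N is in period 2, group 15; P is in period 3, group 15; As is in period 4, group 15; Sb is in period 5, group 15; Bi is in period 6, group 15.
Across a period the outer electron is held more tightly (higher IE₁); down a group it sits in a higher shell, more shielded, and comes off more easily.
All are in group 15, so first ionization energy increases up the group.
The smallest first ionization energy among these belongs to Bi.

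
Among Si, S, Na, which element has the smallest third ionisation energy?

The third ionization energy removes an electron from the +2 ion. For each element: Si²⁺ still has 2 valence electrons; S²⁺ still has 4 valence electrons; Na²⁺ is already 1 electron into the core.
Breaking into a closed-shell core is much more expensive than removing a leftover valence electron — Na has the largest IE_3 here.
Valence configurations: Si²⁺ [Ne]3s², S²⁺ [Ne]3s²3p².
Approximate IE_3 values (kJ/mol): Si 3232, S 3357, Na 6910.
So the third ionization energies run Si < S < Na.

Si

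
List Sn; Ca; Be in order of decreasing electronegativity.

Sn, Be, Ca

Be is in period 2, group 2; Ca is in period 4, group 2; Sn is in period 5, group 14.
EN rises left→right (higher Z_eff, smaller atoms) and falls top→bottom (larger, more shielded atoms).
Here both period and group differ, so the two effects have to be weighed against each other.
Be > Ca: they share group 2; the group trend gives Be the larger value.
Sn > Be: period and group pull opposite ways; the across-period shift dominates (1.96 vs 1.57).
For reference (Pauling): Be 1.57, Ca 1.00, Sn 1.96.
So from highest to lowest: Sn > Be > Ca.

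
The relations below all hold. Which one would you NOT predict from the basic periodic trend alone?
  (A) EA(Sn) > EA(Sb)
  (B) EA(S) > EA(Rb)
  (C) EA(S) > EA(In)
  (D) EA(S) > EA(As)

(A)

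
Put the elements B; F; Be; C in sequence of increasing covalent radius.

F, C, B, Be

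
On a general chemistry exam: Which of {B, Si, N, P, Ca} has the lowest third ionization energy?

P

After 2 electrons have been removed, what remains? B²⁺ still has 1 valence electron; Si²⁺ still has 2 valence electrons; N²⁺ still has 3 valence electrons; P²⁺ still has 3 valence electrons; Ca²⁺ is the bare [Ar] core.
Breaking into a closed-shell core is much more expensive than removing a leftover valence electron — Ca has the largest IE_3 here.
Valence configurations: B²⁺ [He]2s¹, Si²⁺ [Ne]3s², N²⁺ [He]2s²2p¹, P²⁺ [Ne]3s²3p¹.
P²⁺ loses a lone 3p electron whereas Si²⁺ must break into a filled 3s² pair, so IE_3(Si) > IE_3(P) even though P has the higher nuclear charge.
Tabulated IE_3 (kJ/mol): B 3660, Si 3232, N 4578, P 2914, Ca 4912.
Overall IE_3 order: P < Si < B < N < Ca.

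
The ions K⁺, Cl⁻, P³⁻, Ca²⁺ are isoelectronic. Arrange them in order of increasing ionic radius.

All of these have 18 electrons, so size is governed by nuclear charge alone: the more protons, the stronger the pull on the same electron cloud, and the smaller the ion.
Nuclear charges: Ca²⁺ (Z=20), K⁺ (Z=19), Cl⁻ (Z=17), P³⁻ (Z=15).
Smallest to largest: Ca²⁺ < K⁺ < Cl⁻ < P³⁻.

Ca²⁺ < K⁺ < Cl⁻ < P³⁻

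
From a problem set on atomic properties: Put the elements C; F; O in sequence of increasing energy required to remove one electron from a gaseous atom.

C < O < F

C is in period 2, group 14; O is in period 2, group 16; F is in period 2, group 17.
First ionization energy rises across a period (greater Z_eff holds electrons more tightly) and falls down a group (valence electrons are farther from the nucleus).
All lie in period 2, so first ionization energy increases left to right.
So from lowest to highest: C < O < F.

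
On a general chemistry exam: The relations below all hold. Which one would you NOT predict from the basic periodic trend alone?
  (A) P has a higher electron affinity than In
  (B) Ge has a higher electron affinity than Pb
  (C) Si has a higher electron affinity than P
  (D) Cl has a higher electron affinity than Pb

(C)

The general trend: electron affinity increases across a period and decreases down a group.
(A) P (period 3, group 15) vs In (period 5, group 13): the stated order agrees with the simple trend.
(B) Ge (period 4, group 14) vs Pb (period 6, group 14): the stated order agrees with the simple trend.
(C) Si (period 3, group 14) vs P (period 3, group 15): the stated order contradicts the simple trend.
(D) Cl (period 3, group 17) vs Pb (period 6, group 14): the stated order agrees with the simple trend.
The exception is (C): adding an electron to P's half-filled 3p³ is unfavourable, so Si (3p²) has the more exothermic EA.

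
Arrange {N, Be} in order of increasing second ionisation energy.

IE_2 is the cost of taking one more electron from the +1 cation: N⁺ still has 4 valence electrons; Be⁺ still has 1 valence electron.
All are still removing valence electrons, so compare the +1 ions as you would atoms: IE_2 generally rises across a period (higher Z_eff) and falls down a group (larger shell), subject to the usual subshell exceptions.
Valence configurations: N⁺ [He]2s²2p², Be⁺ [He]2s¹.
The numbers (kJ/mol): N 2856, Be 1757.
So the second ionization energies run Be < N.

Be < N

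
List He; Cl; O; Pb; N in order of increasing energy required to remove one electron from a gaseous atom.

Pb, Cl, O, N, He

He is in period 1, group 18; N is in period 2, group 15; O is in period 2, group 16; Cl is in period 3, group 17; Pb is in period 6, group 14.
IE₁ increases left→right with effective nuclear charge and decreases top→bottom as the valence shell moves farther out.
Neither a single period nor a single group — weigh both effects.
Cl > Pb: both effects reinforce here, so Cl is clearly the higher of the two.
O > Cl: period and group pull opposite ways; the down-group shift dominates (1314 vs 1251 kJ/mol).
N > O: this pair runs against the simple trend — see the exception note.
He > N: both effects reinforce here, so He is clearly the higher of the two.
Note the exception: N has a higher first ionization energy than O, contrary to the simple trend — pairing an electron in O's 2p⁴ costs repulsion energy, so O ionizes more easily than half-filled N (2p³).
Approximate values (kJ/mol): He 2372, N 1402, O 1314, Cl 1251, Pb 716.
So from lowest to highest: Pb < Cl < O < N < He.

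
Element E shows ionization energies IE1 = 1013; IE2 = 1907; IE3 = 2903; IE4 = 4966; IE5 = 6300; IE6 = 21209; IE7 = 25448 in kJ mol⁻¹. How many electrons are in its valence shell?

5

Look for the largest jump between consecutive ionization energies: IE6/IE5 ≈ 3.4, far larger than any earlier ratio.
That jump marks the point where a core electron is being removed. So the atom has 5 valence electrons.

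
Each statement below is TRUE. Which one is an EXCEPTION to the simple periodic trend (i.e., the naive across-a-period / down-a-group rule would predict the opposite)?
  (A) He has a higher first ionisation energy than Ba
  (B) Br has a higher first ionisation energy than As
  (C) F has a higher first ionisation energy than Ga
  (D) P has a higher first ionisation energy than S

(D)

The general trend: first ionisation energy increases across a period and decreases down a group.
(A) He (period 1, group 18) vs Ba (period 6, group 2): the stated order agrees with the simple trend.
(B) Br (period 4, group 17) vs As (period 4, group 15): the stated order agrees with the simple trend.
(C) F (period 2, group 17) vs Ga (period 4, group 13): the stated order agrees with the simple trend.
(D) P (period 3, group 15) vs S (period 3, group 16): the stated order contradicts the simple trend.
The exception is (D): S (3p⁴) ionizes more easily than half-filled P (3p³) because the paired 3p electron in S is pushed out by e⁻–e⁻ repulsion.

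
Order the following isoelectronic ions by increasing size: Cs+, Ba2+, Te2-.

Ba2+, Cs+, Te2-

All of these have 54 electrons, so size is governed by nuclear charge alone: the more protons, the stronger the pull on the same electron cloud, and the smaller the ion.
Nuclear charges: Ba2+ (Z=56), Cs+ (Z=55), Te2- (Z=52).
Smallest to largest: Ba2+ < Cs+ < Te2-.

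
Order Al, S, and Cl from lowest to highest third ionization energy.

Al < S < Cl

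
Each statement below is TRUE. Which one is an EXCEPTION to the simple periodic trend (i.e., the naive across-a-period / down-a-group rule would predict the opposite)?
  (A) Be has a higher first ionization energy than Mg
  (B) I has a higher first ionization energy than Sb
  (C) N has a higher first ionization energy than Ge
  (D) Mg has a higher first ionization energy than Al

The general trend: first ionization energy increases across a period and decreases down a group.
(A) Be (period 2, group 2) vs Mg (period 3, group 2): the stated order agrees with the simple trend.
(B) I (period 5, group 17) vs Sb (period 5, group 15): the stated order agrees with the simple trend.
(C) N (period 2, group 15) vs Ge (period 4, group 14): the stated order agrees with the simple trend.
(D) Mg (period 3, group 2) vs Al (period 3, group 13): the stated order contradicts the simple trend.
The exception is (D): Al's single 3p electron is easier to remove than one from Mg's filled 3s².

(D)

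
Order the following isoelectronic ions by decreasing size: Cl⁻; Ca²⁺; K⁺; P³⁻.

All of these have 18 electrons, so size is governed by nuclear charge alone: the more protons, the stronger the pull on the same electron cloud, and the smaller the ion.
Nuclear charges: Ca²⁺ (Z=20), K⁺ (Z=19), Cl⁻ (Z=17), P³⁻ (Z=15).
Largest to smallest: P³⁻ > Cl⁻ > K⁺ > Ca²⁺.

P³⁻, Cl⁻, K⁺, Ca²⁺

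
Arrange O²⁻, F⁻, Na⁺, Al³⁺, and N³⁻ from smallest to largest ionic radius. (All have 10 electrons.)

Al³⁺ < Na⁺ < F⁻ < O²⁻ < N³⁻

All of these have 10 electrons, so size is governed by nuclear charge alone: the more protons, the stronger the pull on the same electron cloud, and the smaller the ion.
Nuclear charges: Al³⁺ (Z=13), Na⁺ (Z=11), F⁻ (Z=9), O²⁻ (Z=8), N³⁻ (Z=7).
Smallest to largest: Al³⁺ < Na⁺ < F⁻ < O²⁻ < N³⁻.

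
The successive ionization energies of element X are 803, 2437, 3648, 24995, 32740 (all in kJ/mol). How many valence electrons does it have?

Look for the largest jump between consecutive ionization energies: IE4/IE3 ≈ 6.9, far larger than any earlier ratio.
That jump marks the point where a core electron is being removed. So the atom has 3 valence electrons.

3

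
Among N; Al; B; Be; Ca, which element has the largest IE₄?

The fourth ionization energy removes an electron from the +3 ion. For each element: N³⁺ still has 2 valence electrons; Al³⁺ is the bare [Ne] core; B³⁺ is the bare [He] core; Be³⁺ is already 1 electron into the core; Ca³⁺ is already 1 electron into the core.
Usually core removal costs more than valence removal, but here the competition is close: a tightly held n=2 valence electron can cost more to remove than an n=3 core electron, so the actual values have to decide it.
The numbers (kJ/mol): N 7475, Al 11577, B 25026, Be 21007, Ca 6491.
Hence IE_4: Ca < N < Al < Be < B.

B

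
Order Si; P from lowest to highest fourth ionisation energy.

The fourth ionization energy removes an electron from the +3 ion. For each element: Si³⁺ still has 1 valence electron; P³⁺ still has 2 valence electrons.
All are still removing valence electrons, so compare the +3 ions as you would atoms: IE_4 generally rises across a period (higher Z_eff) and falls down a group (larger shell), subject to the usual subshell exceptions.
Valence configurations: Si³⁺ [Ne]3s¹, P³⁺ [Ne]3s².
Approximate IE_4 values (kJ/mol): Si 4356, P 4964.
Hence IE_4: Si < P.

Si < P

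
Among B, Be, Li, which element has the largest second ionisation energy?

Li

Consider each +1 ion: B⁺ still has 2 valence electrons; Be⁺ still has 1 valence electron; Li⁺ is the bare [He] core.
Breaking into a closed-shell core is much more expensive than removing a leftover valence electron — Li has the largest IE_2 here.
Valence configurations: B⁺ [He]2s², Be⁺ [He]2s¹.
The numbers (kJ/mol): B 2427, Be 1757, Li 7298.
Overall IE_2 order: Be < B < Li.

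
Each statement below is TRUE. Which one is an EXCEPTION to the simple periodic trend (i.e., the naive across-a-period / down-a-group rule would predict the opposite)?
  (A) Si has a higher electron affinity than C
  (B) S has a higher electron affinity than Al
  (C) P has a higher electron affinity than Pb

(A)

The general trend: electron affinity increases across a period and decreases down a group.
(A) Si (period 3, group 14) vs C (period 2, group 14): the stated order contradicts the simple trend.
(B) S (period 3, group 16) vs Al (period 3, group 13): the stated order agrees with the simple trend.
(C) P (period 3, group 15) vs Pb (period 6, group 14): the stated order agrees with the simple trend.
The exception is (A): Si's larger, more diffuse 3p orbitals accept an added electron slightly more readily than C's compact 2p.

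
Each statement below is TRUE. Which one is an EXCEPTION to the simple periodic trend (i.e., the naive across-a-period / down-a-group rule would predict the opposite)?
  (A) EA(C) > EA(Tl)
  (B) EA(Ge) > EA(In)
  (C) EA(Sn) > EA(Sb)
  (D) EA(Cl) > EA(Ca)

The general trend: electron affinity increases across a period and decreases down a group.
(A) C (period 2, group 14) vs Tl (period 6, group 13): the stated order agrees with the simple trend.
(B) Ge (period 4, group 14) vs In (period 5, group 13): the stated order agrees with the simple trend.
(C) Sn (period 5, group 14) vs Sb (period 5, group 15): the stated order contradicts the simple trend.
(D) Cl (period 3, group 17) vs Ca (period 4, group 2): the stated order agrees with the simple trend.
The exception is (C): adding an electron to Sb's half-filled 5p³ is unfavourable, so Sn has the more exothermic EA.

(C)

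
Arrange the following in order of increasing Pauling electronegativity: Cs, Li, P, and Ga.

Cs < Li < Ga < P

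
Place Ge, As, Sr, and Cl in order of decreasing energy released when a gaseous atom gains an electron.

Cl, Ge, As, Sr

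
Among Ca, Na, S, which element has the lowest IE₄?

After 3 electrons have been removed, what remains? Ca³⁺ is already 1 electron into the core; Na³⁺ is already 2 electrons into the core; S³⁺ still has 3 valence electrons.
Core electrons are held far more tightly than valence electrons, so Ca and Na top the IE_4 order.
Tabulated IE_4 (kJ/mol): Ca 6491, Na 9543, S 4556.
So the fourth ionization energies run S < Ca < Na.

S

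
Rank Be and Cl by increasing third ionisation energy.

The third ionization energy removes an electron from the +2 ion. For each element: Be²⁺ is the bare [He] core; Cl²⁺ still has 5 valence electrons.
Core electrons are held far more tightly than valence electrons, so Be tops the IE_3 order.
Approximate IE_3 values (kJ/mol): Be 14849, Cl 3822.
Hence IE_3: Cl < Be.

Cl, Be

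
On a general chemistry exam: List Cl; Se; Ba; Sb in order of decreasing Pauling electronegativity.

Cl is in period 3, group 17; Se is in period 4, group 16; Sb is in period 5, group 15; Ba is in period 6, group 2.
EN rises left→right (higher Z_eff, smaller atoms) and falls top→bottom (larger, more shielded atoms).
Here both period and group differ, so the two effects have to be weighed against each other.
Sb > Ba: both effects reinforce here, so Sb is clearly the higher of the two.
Se > Sb: relative to Sb, both the across-period and down-group shifts push Se's electronegativity up.
Cl > Se: both effects reinforce here, so Cl is clearly the higher of the two.
Approximate values (Pauling): Cl 3.16, Se 2.55, Sb 2.05, Ba 0.89.
So from highest to lowest: Cl > Se > Sb > Ba.

Cl, Se, Sb, Ba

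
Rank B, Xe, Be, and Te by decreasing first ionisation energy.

Across a period the outer electron is held more tightly (higher IE₁); down a group it sits in a higher shell, more shielded, and comes off more easily.
Here both period and group differ, so the two effects have to be weighed against each other.
Te > B: the two effects oppose for this pair; the across-period effect wins (869 vs 801 kJ/mol).
Be > Te: period and group pull opposite ways; the down-group shift dominates (900 vs 869 kJ/mol).
Xe > Be: period and group pull opposite ways; the across-period shift dominates (1170 vs 900 kJ/mol).
Note the exception: Be has a higher first ionization energy than B, contrary to the simple trend — removing B's lone 2p electron is easier than breaking Be's filled 2s².
Tabulated first ionization energy (kJ/mol): Be 900, B 801, Te 869, Xe 1170.
So from highest to lowest: Xe > Be > Te > B.

Xe > Be > Te > B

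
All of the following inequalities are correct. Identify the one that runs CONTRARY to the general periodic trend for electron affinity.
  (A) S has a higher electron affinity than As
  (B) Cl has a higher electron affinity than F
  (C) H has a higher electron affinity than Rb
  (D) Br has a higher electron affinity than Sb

(B)

The general trend: electron affinity increases across a period and decreases down a group.
(A) S (period 3, group 16) vs As (period 4, group 15): the stated order agrees with the simple trend.
(B) Cl (period 3, group 17) vs F (period 2, group 17): the stated order contradicts the simple trend.
(C) H (period 1, group 1) vs Rb (period 5, group 1): the stated order agrees with the simple trend.
(D) Br (period 4, group 17) vs Sb (period 5, group 15): the stated order agrees with the simple trend.
The exception is (B): F's small 2p subshell makes the incoming electron feel strong e⁻–e⁻ repulsion, so Cl actually releases more energy on gaining an electron.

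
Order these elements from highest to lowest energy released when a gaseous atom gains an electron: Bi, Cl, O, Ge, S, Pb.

Cl > S > O > Ge > Bi > Pb

O is in period 2, group 16; S is in period 3, group 16; Cl is in period 3, group 17; Ge is in period 4, group 14; Pb is in period 6, group 14; Bi is in period 6, group 15.
EA tends to increase across a period and decrease down a group, though the pattern is less regular than for IE or radius.
Here both period and group differ, so the two effects have to be weighed against each other.
Bi > Pb: Bi lies to the right of Pb in period 6, so the across-period effect alone puts Bi higher.
Ge > Bi: period and group pull opposite ways; the down-group shift dominates (119 vs 91 kJ/mol).
O > Ge: both effects reinforce here, so O is clearly the higher of the two.
S > O: this pair runs against the simple trend — see the exception note.
Cl > S: both are in period 3; the period trend gives Cl the larger value.
Note the exception: S has a higher electron affinity than O, contrary to the simple trend — the compact 2p subshell of O repels the added electron more than S's larger 3p does.
Tabulated electron affinity (kJ/mol): O 141, S 200, Cl 349, Ge 119, Pb 35, Bi 91.
So from highest to lowest: Cl > S > O > Ge > Bi > Pb.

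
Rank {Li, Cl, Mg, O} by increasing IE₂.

Mg < Cl < O < Li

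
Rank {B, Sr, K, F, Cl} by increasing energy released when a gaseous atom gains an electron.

Sr, B, K, F, Cl

Electron affinity generally becomes more exothermic across a period toward the halogens and less exothermic down a group.
Here both period and group differ, so the two effects have to be weighed against each other.
B > Sr: both effects reinforce here, so B is clearly the higher of the two.
K > B: this pair runs against the simple trend — see the exception note.
F > K: relative to K, both the across-period and down-group shifts push F's electron affinity up.
Cl > F: this pair runs against the simple trend — see the exception note.
Note the exception: K has a higher electron affinity than B, contrary to the simple trend — B's ns²np¹ configuration gives only a small electron affinity — the sparsely filled np subshell binds an added electron weakly.
Note the exception: Cl has a higher electron affinity than F, contrary to the simple trend — F's small 2p subshell makes the incoming electron feel strong e⁻–e⁻ repulsion, so Cl actually releases more energy on gaining an electron.
Approximate values (kJ/mol): B 27, F 328, Cl 349, K 48, Sr 5.
So from lowest to highest: Sr < B < K < F < Cl.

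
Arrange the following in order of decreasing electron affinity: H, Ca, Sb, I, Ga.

I > Sb > H > Ga > Ca

H is in period 1, group 1; Ca is in period 4, group 2; Ga is in period 4, group 13; Sb is in period 5, group 15; I is in period 5, group 17.
Electron affinity generally becomes more exothermic across a period toward the halogens and less exothermic down a group.
Here both period and group differ, so the two effects have to be weighed against each other.
Ga > Ca: both are in period 4; the period trend gives Ga the larger value.
H > Ga: the two effects oppose for this pair; the down-group effect wins (73 vs 29 kJ/mol).
Sb > H: period and group pull opposite ways; the across-period shift dominates (103 vs 73 kJ/mol).
I > Sb: both are in period 5; the period trend gives I the larger value.
For reference (kJ/mol): H 73, Ca 2, Ga 29, Sb 103, I 295.
So from highest to lowest: I > Sb > H > Ga > Ca.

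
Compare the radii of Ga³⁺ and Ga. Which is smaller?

Ga³⁺

Forming Ga³⁺ removes 3 electrons from Ga. Fewer electrons for the same nuclear charge means less shielding and a higher Z_eff on the remaining electrons, and for main-group metals the entire outer shell is lost.
A cation is smaller than its parent atom: Ga³⁺ < Ga.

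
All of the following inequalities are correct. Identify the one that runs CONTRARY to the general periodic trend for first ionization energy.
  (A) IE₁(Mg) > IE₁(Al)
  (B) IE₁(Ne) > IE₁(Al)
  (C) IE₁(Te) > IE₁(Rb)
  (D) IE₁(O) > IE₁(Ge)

(A)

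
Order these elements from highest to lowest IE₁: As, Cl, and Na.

Removing the outermost electron gets harder across a period and easier down a group.
These span different periods and groups, so the two trends combine.
As > Na: period and group pull opposite ways; the across-period shift dominates (947 vs 496 kJ/mol).
Cl > As: relative to As, both the across-period and down-group shifts push Cl's first ionization energy up.
For reference (kJ/mol): Na 496, Cl 1251, As 947.
So from highest to lowest: Cl > As > Na.

Cl, As, Na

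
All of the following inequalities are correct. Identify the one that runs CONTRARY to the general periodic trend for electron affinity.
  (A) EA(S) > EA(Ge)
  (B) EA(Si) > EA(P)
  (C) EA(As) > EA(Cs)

(B)

The general trend: electron affinity increases across a period and decreases down a group.
(A) S (period 3, group 16) vs Ge (period 4, group 14): the stated order agrees with the simple trend.
(B) Si (period 3, group 14) vs P (period 3, group 15): the stated order contradicts the simple trend.
(C) As (period 4, group 15) vs Cs (period 6, group 1): the stated order agrees with the simple trend.
The exception is (B): adding an electron to P's half-filled 3p³ is unfavourable, so Si (3p²) has the more exothermic EA.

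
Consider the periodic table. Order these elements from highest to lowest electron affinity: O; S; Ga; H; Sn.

S > O > Sn > H > Ga

Adding an electron releases more energy for atoms nearer the top right (short of the noble gases).
Here both period and group differ, so the two effects have to be weighed against each other.
H > Ga: the two effects oppose for this pair; the down-group effect wins (73 vs 29 kJ/mol).
Sn > H: period and group pull opposite ways; the across-period shift dominates (107 vs 73 kJ/mol).
O > Sn: both effects reinforce here, so O is clearly the higher of the two.
S > O: this pair runs against the simple trend — see the exception note.
Note the exception: S has a higher electron affinity than O, contrary to the simple trend — the compact 2p subshell of O repels the added electron more than S's larger 3p does.
For reference (kJ/mol): H 73, O 141, S 200, Ga 29, Sn 107.
So from highest to lowest: S > O > Sn > H > Ga.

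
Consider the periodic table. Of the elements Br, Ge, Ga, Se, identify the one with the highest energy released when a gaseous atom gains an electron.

Br

Ga is in period 4, group 13; Ge is in period 4, group 14; Se is in period 4, group 16; Br is in period 4, group 17.
Adding an electron releases more energy for atoms nearer the top right (short of the noble gases).
All lie in period 4, so electron affinity increases left to right.
The highest energy released when a gaseous atom gains an electron among these belongs to Br.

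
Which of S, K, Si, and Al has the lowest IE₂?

Consider each +1 ion: S⁺ still has 5 valence electrons; K⁺ is the bare [Ar] core; Si⁺ still has 3 valence electrons; Al⁺ still has 2 valence electrons.
Breaking into a closed-shell core is much more expensive than removing a leftover valence electron — K has the largest IE_2 here.
Valence configurations: S⁺ [Ne]3s²3p³, Si⁺ [Ne]3s²3p¹, Al⁺ [Ne]3s².
Si⁺ loses a lone 3p electron whereas Al⁺ must break into a filled 3s² pair, so IE_2(Al) > IE_2(Si) even though Si has the higher nuclear charge.
The numbers (kJ/mol): S 2252, K 3052, Si 1577, Al 1817.
Putting it together, IE_2: Si < Al < S < K.

Si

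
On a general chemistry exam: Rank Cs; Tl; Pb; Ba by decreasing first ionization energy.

Pb, Tl, Ba, Cs

First ionization energy rises across a period (greater Z_eff holds electrons more tightly) and falls down a group (valence electrons are farther from the nucleus).
All lie in period 6, so first ionization energy increases left to right.
So from highest to lowest: Pb > Tl > Ba > Cs.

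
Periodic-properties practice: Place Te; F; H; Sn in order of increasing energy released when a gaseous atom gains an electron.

H is in period 1, group 1; F is in period 2, group 17; Sn is in period 5, group 14; Te is in period 5, group 16.
Atoms with high Z_eff and room in the valence shell (especially the halogens) have the most exothermic electron affinities.
Here both period and group differ, so the two effects have to be weighed against each other.
Sn > H: period and group pull opposite ways; the across-period shift dominates (107 vs 73 kJ/mol).
Te > Sn: Te lies to the right of Sn in period 5, so the across-period effect alone puts Te higher.
F > Te: both effects reinforce here, so F is clearly the higher of the two.
For reference (kJ/mol): H 73, F 328, Sn 107, Te 190.
So from lowest to highest: H < Sn < Te < F.

H < Sn < Te < F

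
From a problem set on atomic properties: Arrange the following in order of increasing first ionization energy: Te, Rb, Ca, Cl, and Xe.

Rb, Ca, Te, Xe, Cl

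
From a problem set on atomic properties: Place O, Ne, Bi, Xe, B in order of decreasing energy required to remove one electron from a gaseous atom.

B is in period 2, group 13; O is in period 2, group 16; Ne is in period 2, group 18; Xe is in period 5, group 18; Bi is in period 6, group 15.
Across a period the outer electron is held more tightly (higher IE₁); down a group it sits in a higher shell, more shielded, and comes off more easily.
These span different periods and groups, so the two trends combine.
B > Bi: the two effects oppose for this pair; the down-group effect wins (801 vs 703 kJ/mol).
Xe > B: the two effects oppose for this pair; the across-period effect wins (1170 vs 801 kJ/mol).
O > Xe: period and group pull opposite ways; the down-group shift dominates (1314 vs 1170 kJ/mol).
Ne > O: both are in period 2; the period trend gives Ne the larger value.
Tabulated first ionization energy (kJ/mol): B 801, O 1314, Ne 2081, Xe 1170, Bi 703.
So from highest to lowest: Ne > O > Xe > B > Bi.

Ne > O > Xe > B > Bi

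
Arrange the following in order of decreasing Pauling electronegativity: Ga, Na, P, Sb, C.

C is in period 2, group 14; Na is in period 3, group 1; P is in period 3, group 15; Ga is in period 4, group 13; Sb is in period 5, group 15.
Electronegativity increases across a period and decreases down a group, tracking effective nuclear charge and atomic size.
These span different periods and groups, so the two trends combine.
Ga > Na: period and group pull opposite ways; the across-period shift dominates (1.81 vs 0.93).
Sb > Ga: period and group pull opposite ways; the across-period shift dominates (2.05 vs 1.81).
P > Sb: they share group 15; the group trend gives P the larger value.
C > P: the two effects oppose for this pair; the down-group effect wins (2.55 vs 2.19).
Tabulated electronegativity (Pauling): C 2.55, Na 0.93, P 2.19, Ga 1.81, Sb 2.05.
So from highest to lowest: C > P > Sb > Ga > Na.

C > P > Sb > Ga > Na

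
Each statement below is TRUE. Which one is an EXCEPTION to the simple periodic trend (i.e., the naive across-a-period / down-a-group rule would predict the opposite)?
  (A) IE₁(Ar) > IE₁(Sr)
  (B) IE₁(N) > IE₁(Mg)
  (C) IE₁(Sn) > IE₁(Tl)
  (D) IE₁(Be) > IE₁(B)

The general trend: IE₁ increases across a period and decreases down a group.
(A) Ar (period 3, group 18) vs Sr (period 5, group 2): the stated order agrees with the simple trend.
(B) N (period 2, group 15) vs Mg (period 3, group 2): the stated order agrees with the simple trend.
(C) Sn (period 5, group 14) vs Tl (period 6, group 13): the stated order agrees with the simple trend.
(D) Be (period 2, group 2) vs B (period 2, group 13): the stated order contradicts the simple trend.
The exception is (D): removing B's lone 2p electron is easier than breaking Be's filled 2s².

(D)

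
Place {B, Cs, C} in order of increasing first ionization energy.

B is in period 2, group 13; C is in period 2, group 14; Cs is in period 6, group 1.
Removing the outermost electron gets harder across a period and easier down a group.
Here both period and group differ, so the two effects have to be weighed against each other.
B > Cs: both effects reinforce here, so B is clearly the higher of the two.
C > B: both are in period 2; the period trend gives C the larger value.
For reference (kJ/mol): B 801, C 1086, Cs 376.
So from lowest to highest: Cs < B < C.

Cs, B, C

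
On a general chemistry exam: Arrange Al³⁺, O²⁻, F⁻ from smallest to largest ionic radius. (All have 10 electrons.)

Al³⁺, F⁻, O²⁻

All of these have 10 electrons, so size is governed by nuclear charge alone: the more protons, the stronger the pull on the same electron cloud, and the smaller the ion.
Nuclear charges: Al³⁺ (Z=13), F⁻ (Z=9), O²⁻ (Z=8).
Smallest to largest: Al³⁺ < F⁻ < O²⁻.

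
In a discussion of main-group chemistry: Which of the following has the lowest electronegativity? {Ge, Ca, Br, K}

Smaller atoms with higher effective nuclear charge are more electronegative.
All lie in period 4, so electronegativity increases left to right.
The lowest electronegativity among these belongs to K.

K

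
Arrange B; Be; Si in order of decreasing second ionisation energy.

IE_2 is the cost of taking one more electron from the +1 cation: B⁺ still has 2 valence electrons; Be⁺ still has 1 valence electron; Si⁺ still has 3 valence electrons.
All are still removing valence electrons, so compare the +1 ions as you would atoms: IE_2 generally rises across a period (higher Z_eff) and falls down a group (larger shell), subject to the usual subshell exceptions.
Valence configurations: B⁺ [He]2s², Be⁺ [He]2s¹, Si⁺ [Ne]3s²3p¹.
Tabulated IE_2 (kJ/mol): B 2427, Be 1757, Si 1577.
So the second ionization energies run Si < Be < B.

B, Be, Si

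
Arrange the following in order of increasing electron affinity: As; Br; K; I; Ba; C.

C is in period 2, group 14; K is in period 4, group 1; As is in period 4, group 15; Br is in period 4, group 17; I is in period 5, group 17; Ba is in period 6, group 2.
Atoms with high Z_eff and room in the valence shell (especially the halogens) have the most exothermic electron affinities.
These span different periods and groups, so the two trends combine.
K > Ba: period and group pull opposite ways; the down-group shift dominates (48 vs 14 kJ/mol).
As > K: As lies to the right of K in period 4, so the across-period effect alone puts As higher.
C > As: the two effects oppose for this pair; the down-group effect wins (122 vs 78 kJ/mol).
I > C: the two effects oppose for this pair; the across-period effect wins (295 vs 122 kJ/mol).
Br > I: Br sits above I in group 17, so the down-group effect alone puts Br higher.
Approximate values (kJ/mol): C 122, K 48, As 78, Br 325, I 295, Ba 14.
So from lowest to highest: Ba < K < As < C < I < Br.

Ba < K < As < C < I < Br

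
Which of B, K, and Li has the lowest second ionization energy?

B

The second ionization energy removes an electron from the +1 ion. For each element: B⁺ still has 2 valence electrons; K⁺ is the bare [Ar] core; Li⁺ is the bare [He] core.
Breaking into a closed-shell core is much more expensive than removing a leftover valence electron — K and Li have the largest IE_2 here.
Tabulated IE_2 (kJ/mol): B 2427, K 3052, Li 7298.
Putting it together, IE_2: B < K < Li.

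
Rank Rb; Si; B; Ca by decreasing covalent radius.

B is in period 2, group 13; Si is in period 3, group 14; Ca is in period 4, group 2; Rb is in period 5, group 1.
Moving right in a period, electrons are added to the same shell under a stronger nuclear pull, so atoms get smaller; moving down, a new shell is opened and atoms get larger.
Here both period and group differ, so the two effects have to be weighed against each other.
Si > B: period and group pull opposite ways; the down-group shift dominates (116 vs 85 pm).
Ca > Si: relative to Si, both the across-period and down-group shifts push Ca's atomic radius up.
Rb > Ca: relative to Ca, both the across-period and down-group shifts push Rb's atomic radius up.
For reference (pm): B 85, Si 116, Ca 171, Rb 210.
So from largest to smallest: Rb > Ca > Si > B.

Rb, Ca, Si, B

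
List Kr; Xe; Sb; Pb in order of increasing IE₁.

Pb < Sb < Xe < Kr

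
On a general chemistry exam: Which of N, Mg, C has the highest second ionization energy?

Consider each +1 ion: N⁺ still has 4 valence electrons; Mg⁺ still has 1 valence electron; C⁺ still has 3 valence electrons.
All are still removing valence electrons, so compare the +1 ions as you would atoms: IE_2 generally rises across a period (higher Z_eff) and falls down a group (larger shell), subject to the usual subshell exceptions.
Valence configurations: N⁺ [He]2s²2p², Mg⁺ [Ne]3s¹, C⁺ [He]2s²2p¹.
The numbers (kJ/mol): N 2856, Mg 1451, C 2353.
Overall IE_2 order: Mg < C < N.

N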